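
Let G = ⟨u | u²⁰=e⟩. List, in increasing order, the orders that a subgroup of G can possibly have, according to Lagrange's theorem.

|G| = 20 = 2² · 5. By Lagrange's theorem the order of any subgroup divides 20; the divisors of 20 are 1, 2, 4, 5, 10, 20.

Answer: 1, 2, 4, 5, 10, 20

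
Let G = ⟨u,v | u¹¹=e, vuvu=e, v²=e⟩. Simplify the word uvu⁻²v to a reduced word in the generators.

Multiply left to right, reducing at each step:
  u · v = uv
  (uv) · u⁻² = u³v
  (u³v) · v = u³

Answer: u³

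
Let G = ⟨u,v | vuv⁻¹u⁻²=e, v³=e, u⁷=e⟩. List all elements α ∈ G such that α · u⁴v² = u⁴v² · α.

⟨u⁴v²⟩ ⊆ C_G(u⁴v²) since powers of u⁴v² commute with u⁴v²; so |C_G(u⁴v²)| ≥ |⟨u⁴v²⟩| = 3.
By orbit–stabilizer, |C_G(u⁴v²)| = |G| / |conj. class of u⁴v²| = 21 / 7 = 3.
The 3 elements commuting with u⁴v² are {e, u⁴v², u⁶v}.

Answer: {e, u⁴v², u⁶v}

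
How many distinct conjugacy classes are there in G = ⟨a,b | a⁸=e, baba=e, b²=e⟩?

The conjugacy classes (representative and size) are:
  [e] (size 1), [a] (size 2), [a⁶] (size 2), [a³] (size 2), [a⁴] (size 1), [b] (size 4), [a⁵b] (size 4).
Class equation: 1 + 2 + 2 + 2 + 1 + 4 + 4 = 16 = |G|. So G has 7 conjugacy classes.

Answer: 7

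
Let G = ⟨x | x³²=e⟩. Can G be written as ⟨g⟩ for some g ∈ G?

|G| = 32. The element x has order 32 (its powers give 32 distinct elements), so ⟨x⟩ = G and G is cyclic.

Answer: Yes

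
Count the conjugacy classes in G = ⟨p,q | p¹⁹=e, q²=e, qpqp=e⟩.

The conjugacy classes (representative and size) are:
  [e] (size 1), [p¹⁸] (size 2), [p²] (size 2), [p¹⁶] (size 2), [p⁴] (size 2), [p¹⁴] (size 2), [p¹³] (size 2), [p¹²] (size 2), [p⁸] (size 2), [p⁹] (size 2), [q] (size 19).
Class equation: 1 + 2 + 2 + 2 + 2 + 2 + 2 + 2 + 2 + 2 + 19 = 38 = |G|. So G has 11 conjugacy classes.

Answer: 11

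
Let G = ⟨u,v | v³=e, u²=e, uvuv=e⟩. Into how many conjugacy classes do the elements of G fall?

The conjugacy classes (representative and size) are:
  [e] (size 1), [uv²] (size 3), [v²] (size 2).
Class equation: 1 + 3 + 2 = 6 = |G|. So G has 3 conjugacy classes.

Answer: 3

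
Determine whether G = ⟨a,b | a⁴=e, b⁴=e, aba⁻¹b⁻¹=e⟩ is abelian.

Each pair of generators commutes: a·b = ab = b·a. Since the generators pairwise commute, every element of G commutes with every other, so G is abelian.

Answer: Yes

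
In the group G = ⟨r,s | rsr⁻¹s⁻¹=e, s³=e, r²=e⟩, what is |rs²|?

Compute successive powers until reaching e:
  (rs²)¹ = rs², (rs²)² = s, (rs²)³ = r, (rs²)⁴ = s², (rs²)⁵ = rs, (rs²)⁶ = e.
The smallest positive k with (rs²)ᵏ = e is 6.

Answer: 6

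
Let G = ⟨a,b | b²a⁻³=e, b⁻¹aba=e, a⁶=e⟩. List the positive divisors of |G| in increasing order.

|G| = 12 = 2² · 3. By Lagrange's theorem the order of any subgroup divides 12; the divisors of 12 are 1, 2, 3, 4, 6, 12.

Answer: 1, 2, 3, 4, 6, 12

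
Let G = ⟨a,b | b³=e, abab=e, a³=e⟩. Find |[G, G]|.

G' = [G, G] is generated by all commutators. The generator-pair commutators are: [a, b] = ab²a.
The subgroup they normally generate is {e, ab, a²b², ab²a}, of order 4.
Check: |G/G'| = 12/4 = 3 is the order of the abelianisation.

Answer: 4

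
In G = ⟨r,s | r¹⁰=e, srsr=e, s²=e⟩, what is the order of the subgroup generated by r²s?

|⟨r²s⟩| equals the order of r²s. Compute successive powers until reaching e:
  (r²s)¹ = r²s, (r²s)² = e.
The smallest positive k with (r²s)ᵏ = e is 2, so |⟨r²s⟩| = 2.

Answer: 2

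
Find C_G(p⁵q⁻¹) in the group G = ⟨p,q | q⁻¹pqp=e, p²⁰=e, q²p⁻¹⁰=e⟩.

⟨p⁵q⁻¹⟩ ⊆ C_G(p⁵q⁻¹) since powers of p⁵q⁻¹ commute with p⁵q⁻¹; so |C_G(p⁵q⁻¹)| ≥ |⟨p⁵q⁻¹⟩| = 4.
By orbit–stabilizer, |C_G(p⁵q⁻¹)| = |G| / |conj. class of p⁵q⁻¹| = 40 / 10 = 4.
The 4 elements commuting with p⁵q⁻¹ are {e, p¹⁰, p⁵q, p⁵q⁻¹}.

Answer: {e, p¹⁰, p⁵q, p⁵q⁻¹}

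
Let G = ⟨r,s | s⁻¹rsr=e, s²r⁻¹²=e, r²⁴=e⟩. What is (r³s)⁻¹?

The order of (r³s) is 4 (smallest k with (r³s)ᵏ = e), so (r³s)⁻¹ = (r³s)³ = r³s⁻¹.
Check: (r³s) · (r³s⁻¹) → (r³s) · r³ = s;   s · s⁻¹ = e, giving e as required.

Answer: r³s⁻¹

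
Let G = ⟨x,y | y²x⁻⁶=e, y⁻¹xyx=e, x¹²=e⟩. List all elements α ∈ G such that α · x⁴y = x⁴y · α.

⟨x⁴y⟩ ⊆ C_G(x⁴y) since powers of x⁴y commute with x⁴y; so |C_G(x⁴y)| ≥ |⟨x⁴y⟩| = 4.
By orbit–stabilizer, |C_G(x⁴y)| = |G| / |conj. class of x⁴y| = 24 / 6 = 4.
The 4 elements commuting with x⁴y are {e, x⁶, x⁴y, x⁴y⁻¹}.

Answer: {e, x⁶, x⁴y, x⁴y⁻¹}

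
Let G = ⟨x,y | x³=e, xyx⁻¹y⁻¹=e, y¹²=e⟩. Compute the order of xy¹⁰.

Compute successive powers until reaching e:
  (xy¹⁰)¹ = xy¹⁰, (xy¹⁰)² = x²y⁸, (xy¹⁰)³ = y⁶, (xy¹⁰)⁴ = xy⁴, (xy¹⁰)⁵ = x²y², (xy¹⁰)⁶ = e.
The smallest positive k with (xy¹⁰)ᵏ = e is 6.

Answer: 6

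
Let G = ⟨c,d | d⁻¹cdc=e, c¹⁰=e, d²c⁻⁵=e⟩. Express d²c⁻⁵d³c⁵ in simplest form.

Multiply left to right, reducing at each step:
  (c⁵) · c⁻⁵ = e
  e · d³ = d⁻¹
  (d⁻¹) · c⁵ = d

Answer: d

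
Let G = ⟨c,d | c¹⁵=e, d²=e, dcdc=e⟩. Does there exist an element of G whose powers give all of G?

Every cyclic group is abelian. But c·d = cd while d·c = c¹⁴d, so c·d ≠ d·c and G is not abelian. Hence G is not cyclic.

Answer: No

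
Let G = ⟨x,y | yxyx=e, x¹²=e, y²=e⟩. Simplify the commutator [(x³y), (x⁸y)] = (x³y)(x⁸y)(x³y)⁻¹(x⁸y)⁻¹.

[(x³y), (x⁸y)] = (x³y)·(x⁸y)·(x³y)⁻¹·(x⁸y)⁻¹.
  (x³y) · (x⁸y) = x⁷
  (x⁷) · (x³y) = x¹⁰y
  (x¹⁰y) · (x⁸y) = x²

Answer: x²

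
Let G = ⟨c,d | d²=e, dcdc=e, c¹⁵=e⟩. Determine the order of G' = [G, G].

G' = [G, G] is generated by all commutators. The generator-pair commutators are: [c, d] = c².
The subgroup they normally generate is {e, c, c², c³, c⁴, c⁵, c⁶, c⁷, c⁸, c⁹, c¹⁰, c¹¹, c¹², c¹³, c¹⁴}, of order 15.
Check: |G/G'| = 30/15 = 2 is the order of the abelianisation.

Answer: 15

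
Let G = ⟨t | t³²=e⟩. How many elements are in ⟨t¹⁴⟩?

|⟨t¹⁴⟩| equals the order of t¹⁴. Compute successive powers until reaching e:
  (t¹⁴)¹ = t¹⁴, (t¹⁴)² = t²⁸, (t¹⁴)³ = t¹⁰, (t¹⁴)⁴ = t²⁴, (t¹⁴)⁵ = t⁶, (t¹⁴)⁶ = t²⁰, (t¹⁴)⁷ = t², (t¹⁴)⁸ = t¹⁶, (t¹⁴)⁹ = t³⁰, (t¹⁴)¹⁰ = t¹², (t¹⁴)¹¹ = t²⁶, (t¹⁴)¹² = t⁸, (t¹⁴)¹³ = t²², (t¹⁴)¹⁴ = t⁴, (t¹⁴)¹⁵ = t¹⁸, (t¹⁴)¹⁶ = e.
The smallest positive k with (t¹⁴)ᵏ = e is 16, so |⟨t¹⁴⟩| = 16.

Answer: 16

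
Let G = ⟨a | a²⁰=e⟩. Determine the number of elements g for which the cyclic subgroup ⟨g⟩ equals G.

G is cyclic of order 20. An element generates G iff its order is 20, and a cyclic group of order 20 has exactly φ(20) = 8 such elements.

Answer: 8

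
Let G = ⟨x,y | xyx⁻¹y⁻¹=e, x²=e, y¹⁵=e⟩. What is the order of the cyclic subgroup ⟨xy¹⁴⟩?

|⟨xy¹⁴⟩| equals the order of xy¹⁴. Compute successive powers until reaching e:
  (xy¹⁴)¹ = xy¹⁴, (xy¹⁴)² = y¹³, (xy¹⁴)³ = xy¹², (xy¹⁴)⁴ = y¹¹, (xy¹⁴)⁵ = xy¹⁰, (xy¹⁴)⁶ = y⁹, (xy¹⁴)⁷ = xy⁸, (xy¹⁴)⁸ = y⁷, (xy¹⁴)⁹ = xy⁶, (xy¹⁴)¹⁰ = y⁵, (xy¹⁴)¹¹ = xy⁴, (xy¹⁴)¹² = y³, (xy¹⁴)¹³ = xy², (xy¹⁴)¹⁴ = y, (xy¹⁴)¹⁵ = x, (xy¹⁴)¹⁶ = y¹⁴, (xy¹⁴)¹⁷ = xy¹³, (xy¹⁴)¹⁸ = y¹², (xy¹⁴)¹⁹ = xy¹¹, (xy¹⁴)²⁰ = y¹⁰, (xy¹⁴)²¹ = xy⁹, (xy¹⁴)²² = y⁸, (xy¹⁴)²³ = xy⁷, (xy¹⁴)²⁴ = y⁶, (xy¹⁴)²⁵ = xy⁵, (xy¹⁴)²⁶ = y⁴, (xy¹⁴)²⁷ = xy³, (xy¹⁴)²⁸ = y², (xy¹⁴)²⁹ = xy, (xy¹⁴)³⁰ = e.
The smallest positive k with (xy¹⁴)ᵏ = e is 30, so |⟨xy¹⁴⟩| = 30.

Answer: 30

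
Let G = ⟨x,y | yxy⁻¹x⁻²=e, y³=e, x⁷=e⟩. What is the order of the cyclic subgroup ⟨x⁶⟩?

|⟨x⁶⟩| equals the order of x⁶. Compute successive powers until reaching e:
  (x⁶)¹ = x⁶, (x⁶)² = x⁵, (x⁶)³ = x⁴, (x⁶)⁴ = x³, (x⁶)⁵ = x², (x⁶)⁶ = x, (x⁶)⁷ = e.
The smallest positive k with (x⁶)ᵏ = e is 7, so |⟨x⁶⟩| = 7.

Answer: 7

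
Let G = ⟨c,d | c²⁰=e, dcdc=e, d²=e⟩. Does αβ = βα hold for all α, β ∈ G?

c·d = cd but d·c = c¹⁹d, so c·d ≠ d·c and G is not abelian.

Answer: No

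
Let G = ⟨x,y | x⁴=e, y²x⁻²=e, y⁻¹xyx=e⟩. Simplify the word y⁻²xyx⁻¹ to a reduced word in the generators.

Multiply left to right, reducing at each step:
  (x²) · x = x³
  (x³) · y = xy⁻¹
  (xy⁻¹) · x⁻¹ = y

Answer: y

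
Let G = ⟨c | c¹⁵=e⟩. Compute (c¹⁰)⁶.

Compute successive powers of (c¹⁰), reducing at each step:
  (c¹⁰)²: (c¹⁰) · c¹⁰ = c⁵
  (c¹⁰)³: (c⁵) · c¹⁰ = e
  (c¹⁰)⁴: e · c¹⁰ = c¹⁰
  (c¹⁰)⁵: (c¹⁰) · c¹⁰ = c⁵
  (c¹⁰)⁶: (c⁵) · c¹⁰ = e

Answer: e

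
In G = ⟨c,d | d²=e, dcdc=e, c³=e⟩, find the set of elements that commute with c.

⟨c⟩ ⊆ C_G(c) since powers of c commute with c; so |C_G(c)| ≥ |⟨c⟩| = 3.
By orbit–stabilizer, |C_G(c)| = |G| / |conj. class of c| = 6 / 2 = 3.
The 3 elements commuting with c are {e, c, c²}.

Answer: {e, c, c²}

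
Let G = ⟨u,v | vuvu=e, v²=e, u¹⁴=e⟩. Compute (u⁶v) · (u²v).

Compute (u⁶v) · (u²v) by multiplying left to right and reducing via the relations at each step:
  (u⁶v) · u² = u⁴v
  (u⁴v) · v = u⁴

Answer: u⁴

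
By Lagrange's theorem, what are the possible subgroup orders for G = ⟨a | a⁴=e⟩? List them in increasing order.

|G| = 4 = 2². By Lagrange's theorem the order of any subgroup divides 4; the divisors of 4 are 1, 2, 4.

Answer: 1, 2, 4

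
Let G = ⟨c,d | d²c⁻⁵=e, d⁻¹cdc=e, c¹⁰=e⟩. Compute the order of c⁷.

Compute successive powers until reaching e:
  (c⁷)¹ = c⁷, (c⁷)² = c⁴, (c⁷)³ = c, (c⁷)⁴ = c⁸, (c⁷)⁵ = c⁵, (c⁷)⁶ = c², (c⁷)⁷ = c⁹, (c⁷)⁸ = c⁶, (c⁷)⁹ = c³, (c⁷)¹⁰ = e.
The smallest positive k with (c⁷)ᵏ = e is 10.

Answer: 10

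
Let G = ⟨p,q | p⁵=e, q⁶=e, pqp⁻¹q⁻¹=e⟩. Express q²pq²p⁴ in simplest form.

Multiply left to right, reducing at each step:
  (q²) · p = pq²
  (pq²) · q² = pq⁴
  (pq⁴) · p⁴ = q⁴

Answer: q⁴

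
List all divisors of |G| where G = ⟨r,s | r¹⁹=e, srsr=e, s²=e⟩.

|G| = 38 = 2 · 19. By Lagrange's theorem the order of any subgroup divides 38; the divisors of 38 are 1, 2, 19, 38.

Answer: 1, 2, 19, 38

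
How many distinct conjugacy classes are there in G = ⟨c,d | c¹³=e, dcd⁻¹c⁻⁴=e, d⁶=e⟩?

The conjugacy classes (representative and size) are:
  [e] (size 1), [c⁴] (size 6), [c¹¹] (size 6), [c⁷d] (size 13), [c⁸d²] (size 13), [c¹²d³] (size 13), [c⁵d⁴] (size 13), [c¹¹d⁵] (size 13).
Class equation: 1 + 6 + 6 + 13 + 13 + 13 + 13 + 13 = 78 = |G|. So G has 8 conjugacy classes.

Answer: 8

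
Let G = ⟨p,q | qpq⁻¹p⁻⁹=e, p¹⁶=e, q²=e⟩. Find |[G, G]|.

G' = [G, G] is generated by all commutators. The generator-pair commutators are: [p, q] = p⁸.
The subgroup they normally generate is {e, p⁸}, of order 2.
Check: |G/G'| = 32/2 = 16 is the order of the abelianisation.

Answer: 2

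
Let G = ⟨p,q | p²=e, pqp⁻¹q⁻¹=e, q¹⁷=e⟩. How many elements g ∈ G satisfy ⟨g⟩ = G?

G is cyclic of order 34. An element generates G iff its order is 34, and a cyclic group of order 34 has exactly φ(34) = 16 such elements.

Answer: 16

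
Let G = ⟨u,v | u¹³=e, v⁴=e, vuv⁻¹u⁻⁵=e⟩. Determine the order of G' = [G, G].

G' = [G, G] is generated by all commutators. The generator-pair commutators are: [u, v] = u⁹.
The subgroup they normally generate is {e, u, u², u³, u⁴, u⁵, u⁶, u⁷, u⁸, u⁹, u¹⁰, u¹¹, u¹²}, of order 13.
Check: |G/G'| = 52/13 = 4 is the order of the abelianisation.

Answer: 13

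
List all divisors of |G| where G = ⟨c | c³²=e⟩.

|G| = 32 = 2⁵. By Lagrange's theorem the order of any subgroup divides 32; the divisors of 32 are 1, 2, 4, 8, 16, 32.

Answer: 1, 2, 4, 8, 16, 32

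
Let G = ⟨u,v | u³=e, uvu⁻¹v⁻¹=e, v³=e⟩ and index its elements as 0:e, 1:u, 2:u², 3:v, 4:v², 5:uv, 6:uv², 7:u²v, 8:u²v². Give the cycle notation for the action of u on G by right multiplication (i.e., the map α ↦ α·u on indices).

(0 1 2)(3 5 7)(4 6 8)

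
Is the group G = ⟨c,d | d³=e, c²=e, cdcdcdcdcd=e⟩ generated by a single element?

Every cyclic group is abelian. But c·d = cd while d·c = dc, so c·d ≠ d·c and G is not abelian. Hence G is not cyclic.

Answer: No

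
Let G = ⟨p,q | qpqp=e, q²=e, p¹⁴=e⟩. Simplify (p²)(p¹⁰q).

Compute (p²) · (p¹⁰q) by multiplying left to right and reducing via the relations at each step:
  (p²) · p¹⁰ = p¹²
  (p¹²) · q = p¹²q

Answer: p¹²q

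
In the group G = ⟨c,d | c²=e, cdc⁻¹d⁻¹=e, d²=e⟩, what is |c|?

Compute successive powers until reaching e:
  c¹ = c, c² = e.
The smallest positive k with cᵏ = e is 2.

Answer: 2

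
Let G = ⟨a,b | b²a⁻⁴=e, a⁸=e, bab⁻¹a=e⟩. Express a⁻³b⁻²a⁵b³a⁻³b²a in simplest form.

Multiply left to right, reducing at each step:
  (a⁵) · b⁻² = a
  a · a⁵ = a⁶
  (a⁶) · b³ = a²b
  (a²b) · a⁻³ = ab⁻¹
  (ab⁻¹) · b² = ab
  (ab) · a = b

Answer: b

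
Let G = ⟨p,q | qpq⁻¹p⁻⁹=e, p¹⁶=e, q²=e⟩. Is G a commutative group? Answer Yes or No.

p·q = pq but q·p = p⁹q, so p·q ≠ q·p and G is not abelian.

Answer: No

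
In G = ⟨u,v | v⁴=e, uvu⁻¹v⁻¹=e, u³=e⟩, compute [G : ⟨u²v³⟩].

First find ord(u²v³) by computing successive powers:
  (u²v³)¹ = u²v³, (u²v³)² = uv², (u²v³)³ = v, (u²v³)⁴ = u², (u²v³)⁵ = uv³, (u²v³)⁶ = v², (u²v³)⁷ = u²v, (u²v³)⁸ = u, (u²v³)⁹ = v³, (u²v³)¹⁰ = u²v², (u²v³)¹¹ = uv, (u²v³)¹² = e.
So |⟨u²v³⟩| = ord(u²v³) = 12. With |G| = 12, by Lagrange [G : ⟨u²v³⟩] = 12/12 = 1.

Answer: 1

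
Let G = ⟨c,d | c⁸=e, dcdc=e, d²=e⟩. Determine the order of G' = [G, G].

G' = [G, G] is generated by all commutators. The generator-pair commutators are: [c, d] = c².
The subgroup they normally generate is {e, c², c⁴, c⁶}, of order 4.
Check: |G/G'| = 16/4 = 4 is the order of the abelianisation.

Answer: 4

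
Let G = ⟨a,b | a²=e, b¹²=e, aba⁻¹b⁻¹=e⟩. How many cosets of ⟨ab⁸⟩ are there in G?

First find ord(ab⁸) by computing successive powers:
  (ab⁸)¹ = ab⁸, (ab⁸)² = b⁴, (ab⁸)³ = a, (ab⁸)⁴ = b⁸, (ab⁸)⁵ = ab⁴, (ab⁸)⁶ = e.
So |⟨ab⁸⟩| = ord(ab⁸) = 6. With |G| = 24, by Lagrange [G : ⟨ab⁸⟩] = 24/6 = 4.

Answer: 4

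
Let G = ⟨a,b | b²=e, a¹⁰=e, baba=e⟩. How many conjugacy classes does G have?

The conjugacy classes (representative and size) are:
  [e] (size 1), [a] (size 2), [a²] (size 2), [a³] (size 2), [a⁴] (size 2), [a⁵] (size 1), [a²b] (size 5), [a³b] (size 5).
Class equation: 1 + 2 + 2 + 2 + 2 + 1 + 5 + 5 = 20 = |G|. So G has 8 conjugacy classes.

Answer: 8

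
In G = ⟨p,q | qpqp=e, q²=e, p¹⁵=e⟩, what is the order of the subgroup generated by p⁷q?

|⟨p⁷q⟩| equals the order of p⁷q. Compute successive powers until reaching e:
  (p⁷q)¹ = p⁷q, (p⁷q)² = e.
The smallest positive k with (p⁷q)ᵏ = e is 2, so |⟨p⁷q⟩| = 2.

Answer: 2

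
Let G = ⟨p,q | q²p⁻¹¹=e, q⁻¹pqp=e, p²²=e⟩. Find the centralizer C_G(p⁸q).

⟨p⁸q⟩ ⊆ C_G(p⁸q) since powers of p⁸q commute with p⁸q; so |C_G(p⁸q)| ≥ |⟨p⁸q⟩| = 4.
By orbit–stabilizer, |C_G(p⁸q)| = |G| / |conj. class of p⁸q| = 44 / 11 = 4.
The 4 elements commuting with p⁸q are {e, p¹¹, p⁸q, p⁸q⁻¹}.

Answer: {e, p¹¹, p⁸q, p⁸q⁻¹}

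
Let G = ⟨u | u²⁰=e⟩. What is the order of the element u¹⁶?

Compute successive powers until reaching e:
  (u¹⁶)¹ = u¹⁶, (u¹⁶)² = u¹², (u¹⁶)³ = u⁸, (u¹⁶)⁴ = u⁴, (u¹⁶)⁵ = e.
The smallest positive k with (u¹⁶)ᵏ = e is 5.

Answer: 5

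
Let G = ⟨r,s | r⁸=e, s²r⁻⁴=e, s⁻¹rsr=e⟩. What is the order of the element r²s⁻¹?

Compute successive powers until reaching e:
  (r²s⁻¹)¹ = r²s⁻¹, (r²s⁻¹)² = r⁴, (r²s⁻¹)³ = r²s, (r²s⁻¹)⁴ = e.
The smallest positive k with (r²s⁻¹)ᵏ = e is 4.

Answer: 4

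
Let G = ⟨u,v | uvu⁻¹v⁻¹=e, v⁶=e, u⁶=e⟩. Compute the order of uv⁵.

Compute successive powers until reaching e:
  (uv⁵)¹ = uv⁵, (uv⁵)² = u²v⁴, (uv⁵)³ = u³v³, (uv⁵)⁴ = u⁴v², (uv⁵)⁵ = u⁵v, (uv⁵)⁶ = e.
The smallest positive k with (uv⁵)ᵏ = e is 6.

Answer: 6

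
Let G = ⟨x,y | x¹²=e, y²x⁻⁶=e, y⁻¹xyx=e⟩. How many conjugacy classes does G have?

The conjugacy classes (representative and size) are:
  [e] (size 1), [x¹¹] (size 2), [x²] (size 2), [x⁹] (size 2), [x⁴] (size 2), [x⁵] (size 2), [x⁶] (size 1), [x²y] (size 6), [xy] (size 6).
Class equation: 1 + 2 + 2 + 2 + 2 + 2 + 1 + 6 + 6 = 24 = |G|. So G has 9 conjugacy classes.

Answer: 9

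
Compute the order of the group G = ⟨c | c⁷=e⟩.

G is generated by a single element, so G is cyclic. The relator gives c⁷ = e and no smaller power is forced to be e, so the 7 powers {c, e, c², c³, c⁴, c⁵, c⁶} are distinct. Hence |G| = 7.

Answer: 7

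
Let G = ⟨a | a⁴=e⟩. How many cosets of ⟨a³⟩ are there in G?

First find ord(a³) by computing successive powers:
  (a³)¹ = a³, (a³)² = a², (a³)³ = a, (a³)⁴ = e.
So |⟨a³⟩| = ord(a³) = 4. With |G| = 4, by Lagrange [G : ⟨a³⟩] = 4/4 = 1.

Answer: 1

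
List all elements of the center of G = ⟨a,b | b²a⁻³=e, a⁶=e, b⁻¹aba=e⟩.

An element z ∈ Z(G) iff z commutes with every generator.
For example a³ is central: (a³)·a = a⁴ = a·(a³); (a³)·b = b⁻¹ = b·(a³).
Whereas a ∉ Z(G) since a·b = ab ≠ a²b⁻¹ = b·a.
Checking each of the 12 elements this way gives Z(G) = {e, a³}, of order 2.

Answer: {e, a³}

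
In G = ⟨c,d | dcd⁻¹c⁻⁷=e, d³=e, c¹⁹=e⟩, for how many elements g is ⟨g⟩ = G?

⟨g⟩ = G would require ord(g) = |G| = 57, but the maximum element order in G is 19 < 57. So G is not cyclic and no single element generates it: the count is 0.

Answer: 0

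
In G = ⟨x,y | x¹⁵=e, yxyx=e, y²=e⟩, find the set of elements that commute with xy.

⟨xy⟩ ⊆ C_G(xy) since powers of xy commute with xy; so |C_G(xy)| ≥ |⟨xy⟩| = 2.
By orbit–stabilizer, |C_G(xy)| = |G| / |conj. class of xy| = 30 / 15 = 2.
The 2 elements commuting with xy are {e, xy}.

Answer: {e, xy}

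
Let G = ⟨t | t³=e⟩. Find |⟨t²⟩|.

|⟨t²⟩| equals the order of t². Compute successive powers until reaching e:
  (t²)¹ = t², (t²)² = t, (t²)³ = e.
The smallest positive k with (t²)ᵏ = e is 3, so |⟨t²⟩| = 3.

Answer: 3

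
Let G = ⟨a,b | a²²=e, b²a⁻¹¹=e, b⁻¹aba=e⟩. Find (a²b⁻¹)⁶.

Compute successive powers of (a²b⁻¹), reducing at each step:
  (a²b⁻¹)²: (a²b⁻¹) · a² = b⁻¹;   (b⁻¹) · b⁻¹ = a¹¹
  (a²b⁻¹)³: (a¹¹) · a² = a¹³;   (a¹³) · b⁻¹ = a²b
  (a²b⁻¹)⁴: (a²b) · a² = b;   b · b⁻¹ = e
  (a²b⁻¹)⁵: e · a² = a²;   (a²) · b⁻¹ = a²b⁻¹
  (a²b⁻¹)⁶: (a²b⁻¹) · a² = b⁻¹;   (b⁻¹) · b⁻¹ = a¹¹

Answer: a¹¹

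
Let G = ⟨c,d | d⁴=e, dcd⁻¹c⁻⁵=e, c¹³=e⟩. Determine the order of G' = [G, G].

G' = [G, G] is generated by all commutators. The generator-pair commutators are: [c, d] = c⁹.
The subgroup they normally generate is {e, c, c², c³, c⁴, c⁵, c⁶, c⁷, c⁸, c⁹, c¹⁰, c¹¹, c¹²}, of order 13.
Check: |G/G'| = 52/13 = 4 is the order of the abelianisation.

Answer: 13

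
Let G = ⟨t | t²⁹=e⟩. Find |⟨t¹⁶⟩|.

|⟨t¹⁶⟩| equals the order of t¹⁶. Compute successive powers until reaching e:
  (t¹⁶)¹ = t¹⁶, (t¹⁶)² = t³, (t¹⁶)³ = t¹⁹, (t¹⁶)⁴ = t⁶, (t¹⁶)⁵ = t²², (t¹⁶)⁶ = t⁹, (t¹⁶)⁷ = t²⁵, (t¹⁶)⁸ = t¹², (t¹⁶)⁹ = t²⁸, (t¹⁶)¹⁰ = t¹⁵, (t¹⁶)¹¹ = t², (t¹⁶)¹² = t¹⁸, (t¹⁶)¹³ = t⁵, (t¹⁶)¹⁴ = t²¹, (t¹⁶)¹⁵ = t⁸, (t¹⁶)¹⁶ = t²⁴, (t¹⁶)¹⁷ = t¹¹, (t¹⁶)¹⁸ = t²⁷, (t¹⁶)¹⁹ = t¹⁴, (t¹⁶)²⁰ = t, (t¹⁶)²¹ = t¹⁷, (t¹⁶)²² = t⁴, (t¹⁶)²³ = t²⁰, (t¹⁶)²⁴ = t⁷, (t¹⁶)²⁵ = t²³, (t¹⁶)²⁶ = t¹⁰, (t¹⁶)²⁷ = t²⁶, (t¹⁶)²⁸ = t¹³, (t¹⁶)²⁹ = e.
The smallest positive k with (t¹⁶)ᵏ = e is 29, so |⟨t¹⁶⟩| = 29.

Answer: 29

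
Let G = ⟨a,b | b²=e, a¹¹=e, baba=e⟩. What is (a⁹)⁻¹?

The order of (a⁹) is 11 (smallest k with (a⁹)ᵏ = e), so (a⁹)⁻¹ = (a⁹)¹⁰ = a².
Check: (a⁹) · (a²) → (a⁹) · a² = e, giving e as required.

Answer: a²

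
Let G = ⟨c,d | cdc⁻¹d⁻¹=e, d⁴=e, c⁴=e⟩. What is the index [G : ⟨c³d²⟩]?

First find ord(c³d²) by computing successive powers:
  (c³d²)¹ = c³d², (c³d²)² = c², (c³d²)³ = cd², (c³d²)⁴ = e.
So |⟨c³d²⟩| = ord(c³d²) = 4. With |G| = 16, by Lagrange [G : ⟨c³d²⟩] = 16/4 = 4.

Answer: 4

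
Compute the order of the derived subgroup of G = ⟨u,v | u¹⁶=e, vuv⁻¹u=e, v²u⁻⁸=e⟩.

G' = [G, G] is generated by all commutators. The generator-pair commutators are: [u, v] = u².
The subgroup they normally generate is {e, u², u⁴, u⁶, u⁸, u¹⁰, u¹², u¹⁴}, of order 8.
Check: |G/G'| = 32/8 = 4 is the order of the abelianisation.

Answer: 8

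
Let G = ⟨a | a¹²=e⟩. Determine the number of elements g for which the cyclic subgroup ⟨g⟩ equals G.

G is cyclic of order 12. An element generates G iff its order is 12, and a cyclic group of order 12 has exactly φ(12) = 4 such elements.

Answer: 4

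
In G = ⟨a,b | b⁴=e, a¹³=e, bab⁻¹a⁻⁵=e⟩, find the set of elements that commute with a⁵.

⟨a⁵⟩ ⊆ C_G(a⁵) since powers of a⁵ commute with a⁵; so |C_G(a⁵)| ≥ |⟨a⁵⟩| = 13.
By orbit–stabilizer, |C_G(a⁵)| = |G| / |conj. class of a⁵| = 52 / 4 = 13.
The 13 elements commuting with a⁵ are {e, a, a², a³, a⁴, a⁵, a⁶, a⁷, a⁸, a⁹, a¹⁰, a¹¹, a¹²}.

Answer: {e, a, a², a³, a⁴, a⁵, a⁶, a⁷, a⁸, a⁹, a¹⁰, a¹¹, a¹²}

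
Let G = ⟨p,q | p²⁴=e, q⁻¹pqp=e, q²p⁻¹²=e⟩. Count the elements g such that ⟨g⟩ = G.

⟨g⟩ = G would require ord(g) = |G| = 48, but the maximum element order in G is 24 < 48. So G is not cyclic and no single element generates it: the count is 0.

Answer: 0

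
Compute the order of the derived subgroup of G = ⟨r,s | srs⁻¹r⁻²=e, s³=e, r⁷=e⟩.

G' = [G, G] is generated by all commutators. The generator-pair commutators are: [r, s] = r⁶.
The subgroup they normally generate is {e, r, r², r³, r⁴, r⁵, r⁶}, of order 7.
Check: |G/G'| = 21/7 = 3 is the order of the abelianisation.

Answer: 7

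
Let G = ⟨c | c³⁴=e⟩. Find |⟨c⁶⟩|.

|⟨c⁶⟩| equals the order of c⁶. Compute successive powers until reaching e:
  (c⁶)¹ = c⁶, (c⁶)² = c¹², (c⁶)³ = c¹⁸, (c⁶)⁴ = c²⁴, (c⁶)⁵ = c³⁰, (c⁶)⁶ = c², (c⁶)⁷ = c⁸, (c⁶)⁸ = c¹⁴, (c⁶)⁹ = c²⁰, (c⁶)¹⁰ = c²⁶, (c⁶)¹¹ = c³², (c⁶)¹² = c⁴, (c⁶)¹³ = c¹⁰, (c⁶)¹⁴ = c¹⁶, (c⁶)¹⁵ = c²², (c⁶)¹⁶ = c²⁸, (c⁶)¹⁷ = e.
The smallest positive k with (c⁶)ᵏ = e is 17, so |⟨c⁶⟩| = 17.

Answer: 17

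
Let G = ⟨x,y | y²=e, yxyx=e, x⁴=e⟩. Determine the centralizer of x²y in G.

⟨x²y⟩ ⊆ C_G(x²y) since powers of x²y commute with x²y; so |C_G(x²y)| ≥ |⟨x²y⟩| = 2.
By orbit–stabilizer, |C_G(x²y)| = |G| / |conj. class of x²y| = 8 / 2 = 4.
The 4 elements commuting with x²y are {e, x², y, x²y}.

Answer: {e, x², y, x²y}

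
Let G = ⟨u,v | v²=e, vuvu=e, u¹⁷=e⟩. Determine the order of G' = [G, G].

G' = [G, G] is generated by all commutators. The generator-pair commutators are: [u, v] = u².
The subgroup they normally generate is {e, u, u², u³, u⁴, u⁵, u⁶, u⁷, u⁸, u⁹, u¹⁰, u¹¹, u¹², u¹³, u¹⁴, u¹⁵, u¹⁶}, of order 17.
Check: |G/G'| = 34/17 = 2 is the order of the abelianisation.

Answer: 17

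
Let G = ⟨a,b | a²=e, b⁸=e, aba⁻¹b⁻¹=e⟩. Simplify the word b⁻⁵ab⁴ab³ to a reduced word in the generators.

Multiply left to right, reducing at each step:
  (b³) · a = ab³
  (ab³) · b⁴ = ab⁷
  (ab⁷) · a = b⁷
  (b⁷) · b³ = b²

Answer: b²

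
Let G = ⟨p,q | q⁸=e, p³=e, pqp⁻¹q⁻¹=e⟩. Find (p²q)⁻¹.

The order of (p²q) is 24 (smallest k with (p²q)ᵏ = e), so (p²q)⁻¹ = (p²q)²³ = pq⁷.
Check: (p²q) · (pq⁷) → (p²q) · p = q;   q · q⁷ = e, giving e as required.

Answer: pq⁷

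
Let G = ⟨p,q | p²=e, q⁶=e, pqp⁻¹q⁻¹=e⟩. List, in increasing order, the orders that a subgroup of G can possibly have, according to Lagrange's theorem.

|G| = 12 = 2² · 3. By Lagrange's theorem the order of any subgroup divides 12; the divisors of 12 are 1, 2, 3, 4, 6, 12.

Answer: 1, 2, 3, 4, 6, 12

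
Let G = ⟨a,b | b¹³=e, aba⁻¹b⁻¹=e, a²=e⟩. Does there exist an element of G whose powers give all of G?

|G| = 26. The element ab has order 26 (its powers give 26 distinct elements), so ⟨ab⟩ = G and G is cyclic.

Answer: Yes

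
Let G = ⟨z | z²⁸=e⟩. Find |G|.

G is generated by a single element, so G is cyclic. The relator gives z²⁸ = e and no smaller power is forced to be e, so the 28 powers {e, z, z², z³, z⁴, z⁵, z⁶, z⁷, z⁸, z⁹, z²², z²³, z²¹, z²⁰, z²⁴, z²⁵, z²⁶, z²⁷, z¹², z¹³, z¹¹, z¹⁰, z¹⁴, z¹⁵, z¹⁶, z¹⁷, z¹⁸, z¹⁹} are distinct. Hence |G| = 28.

Answer: 28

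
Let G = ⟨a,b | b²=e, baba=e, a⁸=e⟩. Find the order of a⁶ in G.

Compute successive powers until reaching e:
  (a⁶)¹ = a⁶, (a⁶)² = a⁴, (a⁶)³ = a², (a⁶)⁴ = e.
The smallest positive k with (a⁶)ᵏ = e is 4.

Answer: 4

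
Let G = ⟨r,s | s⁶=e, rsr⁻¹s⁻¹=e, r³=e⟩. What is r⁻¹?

The order of r is 3 (smallest k with rᵏ = e), so r⁻¹ = r² = r².
Check: r · (r²) → r · r² = e, giving e as required.

Answer: r²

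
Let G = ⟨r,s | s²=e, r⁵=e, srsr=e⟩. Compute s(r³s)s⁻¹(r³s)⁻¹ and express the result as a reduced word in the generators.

[s, (r³s)] = s·(r³s)·s⁻¹·(r³s)⁻¹.
  s · (r³s) = r²
  (r²) · s = r²s
  (r²s) · (r³s) = r⁴

Answer: r⁴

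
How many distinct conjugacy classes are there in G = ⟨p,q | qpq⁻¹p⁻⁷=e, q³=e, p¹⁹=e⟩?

The conjugacy classes (representative and size) are:
  [e] (size 1), [p¹¹] (size 3), [p¹⁴] (size 3), [p⁶] (size 3), [p¹⁷] (size 3), [p¹²] (size 3), [p¹⁰] (size 3), [p²q] (size 19), [p¹⁸q²] (size 19).
Class equation: 1 + 3 + 3 + 3 + 3 + 3 + 3 + 19 + 19 = 57 = |G|. So G has 9 conjugacy classes.

Answer: 9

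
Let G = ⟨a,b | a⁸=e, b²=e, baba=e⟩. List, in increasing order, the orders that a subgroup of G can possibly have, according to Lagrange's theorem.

|G| = 16 = 2⁴. By Lagrange's theorem the order of any subgroup divides 16; the divisors of 16 are 1, 2, 4, 8, 16.

Answer: 1, 2, 4, 8, 16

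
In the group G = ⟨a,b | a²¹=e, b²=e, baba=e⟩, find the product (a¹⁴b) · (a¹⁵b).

Compute (a¹⁴b) · (a¹⁵b) by multiplying left to right and reducing via the relations at each step:
  (a¹⁴b) · a¹⁵ = a²⁰b
  (a²⁰b) · b = a²⁰

Answer: a²⁰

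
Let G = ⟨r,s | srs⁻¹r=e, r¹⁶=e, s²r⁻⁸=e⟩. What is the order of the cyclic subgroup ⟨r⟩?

|⟨r⟩| equals the order of r. Compute successive powers until reaching e:
  r¹ = r, r² = r², r³ = r³, r⁴ = r⁴, r⁵ = r⁵, r⁶ = r⁶, r⁷ = r⁷, r⁸ = r⁸, r⁹ = r⁹, r¹⁰ = r¹⁰, r¹¹ = r¹¹, r¹² = r¹², r¹³ = r¹³, r¹⁴ = r¹⁴, r¹⁵ = r¹⁵, r¹⁶ = e.
The smallest positive k with rᵏ = e is 16, so |⟨r⟩| = 16.

Answer: 16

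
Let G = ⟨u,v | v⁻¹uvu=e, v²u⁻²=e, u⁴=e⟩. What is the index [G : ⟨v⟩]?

First find ord(v) by computing successive powers:
  v¹ = v, v² = u², v³ = v⁻¹, v⁴ = e.
So |⟨v⟩| = ord(v) = 4. With |G| = 8, by Lagrange [G : ⟨v⟩] = 8/4 = 2.

Answer: 2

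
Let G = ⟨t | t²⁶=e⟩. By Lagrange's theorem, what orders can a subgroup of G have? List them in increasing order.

|G| = 26 = 2 · 13. By Lagrange's theorem the order of any subgroup divides 26; the divisors of 26 are 1, 2, 13, 26.

Answer: 1, 2, 13, 26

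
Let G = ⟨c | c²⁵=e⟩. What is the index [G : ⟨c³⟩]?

First find ord(c³) by computing successive powers:
  (c³)¹ = c³, (c³)² = c⁶, (c³)³ = c⁹, (c³)⁴ = c¹², (c³)⁵ = c¹⁵, (c³)⁶ = c¹⁸, (c³)⁷ = c²¹, (c³)⁸ = c²⁴, (c³)⁹ = c², (c³)¹⁰ = c⁵, (c³)¹¹ = c⁸, (c³)¹² = c¹¹, (c³)¹³ = c¹⁴, (c³)¹⁴ = c¹⁷, (c³)¹⁵ = c²⁰, (c³)¹⁶ = c²³, (c³)¹⁷ = c, (c³)¹⁸ = c⁴, (c³)¹⁹ = c⁷, (c³)²⁰ = c¹⁰, (c³)²¹ = c¹³, (c³)²² = c¹⁶, (c³)²³ = c¹⁹, (c³)²⁴ = c²², (c³)²⁵ = e.
So |⟨c³⟩| = ord(c³) = 25. With |G| = 25, by Lagrange [G : ⟨c³⟩] = 25/25 = 1.

Answer: 1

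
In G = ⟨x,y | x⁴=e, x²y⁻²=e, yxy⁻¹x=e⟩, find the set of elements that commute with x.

⟨x⟩ ⊆ C_G(x) since powers of x commute with x; so |C_G(x)| ≥ |⟨x⟩| = 4.
By orbit–stabilizer, |C_G(x)| = |G| / |conj. class of x| = 8 / 2 = 4.
The 4 elements commuting with x are {e, x, x², x³}.

Answer: {e, x, x², x³}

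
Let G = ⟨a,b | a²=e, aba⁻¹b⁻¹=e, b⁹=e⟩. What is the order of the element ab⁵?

Compute successive powers until reaching e:
  (ab⁵)¹ = ab⁵, (ab⁵)² = b, (ab⁵)³ = ab⁶, (ab⁵)⁴ = b², (ab⁵)⁵ = ab⁷, (ab⁵)⁶ = b³, (ab⁵)⁷ = ab⁸, (ab⁵)⁸ = b⁴, (ab⁵)⁹ = a, (ab⁵)¹⁰ = b⁵, (ab⁵)¹¹ = ab, (ab⁵)¹² = b⁶, (ab⁵)¹³ = ab², (ab⁵)¹⁴ = b⁷, (ab⁵)¹⁵ = ab³, (ab⁵)¹⁶ = b⁸, (ab⁵)¹⁷ = ab⁴, (ab⁵)¹⁸ = e.
The smallest positive k with (ab⁵)ᵏ = e is 18.

Answer: 18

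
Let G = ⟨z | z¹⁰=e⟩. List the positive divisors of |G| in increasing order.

|G| = 10 = 2 · 5. By Lagrange's theorem the order of any subgroup divides 10; the divisors of 10 are 1, 2, 5, 10.

Answer: 1, 2, 5, 10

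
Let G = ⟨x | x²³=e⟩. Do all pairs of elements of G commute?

G has a single generator, so G is cyclic and hence abelian.

Answer: Yes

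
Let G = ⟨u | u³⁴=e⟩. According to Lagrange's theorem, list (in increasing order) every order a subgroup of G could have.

|G| = 34 = 2 · 17. By Lagrange's theorem the order of any subgroup divides 34; the divisors of 34 are 1, 2, 17, 34.

Answer: 1, 2, 17, 34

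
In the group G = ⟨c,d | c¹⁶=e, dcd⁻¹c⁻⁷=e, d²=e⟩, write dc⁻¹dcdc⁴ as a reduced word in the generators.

Multiply left to right, reducing at each step:
  d · c⁻¹ = c⁹d
  (c⁹d) · d = c⁹
  (c⁹) · c = c¹⁰
  (c¹⁰) · d = c¹⁰d
  (c¹⁰d) · c⁴ = c⁶d

Answer: c⁶d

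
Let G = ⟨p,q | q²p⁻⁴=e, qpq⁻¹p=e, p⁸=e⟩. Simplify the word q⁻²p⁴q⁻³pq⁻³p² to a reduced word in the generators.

Multiply left to right, reducing at each step:
  (p⁴) · p⁴ = e
  e · q⁻³ = q
  q · p = p³q⁻¹
  (p³q⁻¹) · q⁻³ = p³
  (p³) · p² = p⁵

Answer: p⁵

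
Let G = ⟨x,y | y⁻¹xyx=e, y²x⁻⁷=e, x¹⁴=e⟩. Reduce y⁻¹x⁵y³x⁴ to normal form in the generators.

Multiply left to right, reducing at each step:
  (y⁻¹) · x⁵ = x²y
  (x²y) · y³ = x²
  (x²) · x⁴ = x⁶

Answer: x⁶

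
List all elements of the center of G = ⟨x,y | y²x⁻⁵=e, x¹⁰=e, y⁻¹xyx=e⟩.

An element z ∈ Z(G) iff z commutes with every generator.
For example x⁵ is central: (x⁵)·x = x⁶ = x·(x⁵); (x⁵)·y = y⁻¹ = y·(x⁵).
Whereas x ∉ Z(G) since x·y = xy ≠ x⁴y⁻¹ = y·x.
Checking each of the 20 elements this way gives Z(G) = {e, x⁵}, of order 2.

Answer: {e, x⁵}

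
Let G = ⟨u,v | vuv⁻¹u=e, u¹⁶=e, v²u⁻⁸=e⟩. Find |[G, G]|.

G' = [G, G] is generated by all commutators. The generator-pair commutators are: [u, v] = u².
The subgroup they normally generate is {e, u², u⁴, u⁶, u⁸, u¹⁰, u¹², u¹⁴}, of order 8.
Check: |G/G'| = 32/8 = 4 is the order of the abelianisation.

Answer: 8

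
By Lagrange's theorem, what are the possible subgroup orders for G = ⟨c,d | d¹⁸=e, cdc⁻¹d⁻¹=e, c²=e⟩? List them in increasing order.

|G| = 36 = 2² · 3². By Lagrange's theorem the order of any subgroup divides 36; the divisors of 36 are 1, 2, 3, 4, 6, 9, 12, 18, 36.

Answer: 1, 2, 3, 4, 6, 9, 12, 18, 36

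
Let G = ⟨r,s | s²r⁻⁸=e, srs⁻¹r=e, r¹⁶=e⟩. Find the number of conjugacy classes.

The conjugacy classes (representative and size) are:
  [e] (size 1), [r] (size 2), [r¹⁴] (size 2), [r¹³] (size 2), [r¹²] (size 2), [r⁵] (size 2), [r¹⁰] (size 2), [r⁷] (size 2), [r⁸] (size 1), [s⁻¹] (size 8), [r⁷s⁻¹] (size 8).
Class equation: 1 + 2 + 2 + 2 + 2 + 2 + 2 + 2 + 1 + 8 + 8 = 32 = |G|. So G has 11 conjugacy classes.

Answer: 11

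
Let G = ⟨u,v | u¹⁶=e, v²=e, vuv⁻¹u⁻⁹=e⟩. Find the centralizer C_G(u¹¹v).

⟨u¹¹v⟩ ⊆ C_G(u¹¹v) since powers of u¹¹v commute with u¹¹v; so |C_G(u¹¹v)| ≥ |⟨u¹¹v⟩| = 16.
By orbit–stabilizer, |C_G(u¹¹v)| = |G| / |conj. class of u¹¹v| = 32 / 2 = 16.
The 16 elements commuting with u¹¹v are {e, u², u⁴, u⁶, u⁸, u¹⁰, u¹², u¹⁴, u⁹v, uv, u¹¹v, u³v, u¹³v, u⁵v, u¹⁵v, u⁷v}.

Answer: {e, u², u⁴, u⁶, u⁸, u¹⁰, u¹², u¹⁴, u⁹v, uv, u¹¹v, u³v, u¹³v, u⁵v, u¹⁵v, u⁷v}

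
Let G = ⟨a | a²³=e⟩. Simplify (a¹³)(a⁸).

Compute (a¹³) · (a⁸) by multiplying left to right and reducing via the relations at each step:
  (a¹³) · a⁸ = a²¹

Answer: a²¹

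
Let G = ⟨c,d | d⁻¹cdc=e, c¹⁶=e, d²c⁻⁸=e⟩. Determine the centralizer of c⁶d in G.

⟨c⁶d⟩ ⊆ C_G(c⁶d) since powers of c⁶d commute with c⁶d; so |C_G(c⁶d)| ≥ |⟨c⁶d⟩| = 4.
By orbit–stabilizer, |C_G(c⁶d)| = |G| / |conj. class of c⁶d| = 32 / 8 = 4.
The 4 elements commuting with c⁶d are {e, c⁸, c⁶d, c⁶d⁻¹}.

Answer: {e, c⁸, c⁶d, c⁶d⁻¹}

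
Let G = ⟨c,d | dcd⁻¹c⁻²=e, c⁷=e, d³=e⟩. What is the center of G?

An element z ∈ Z(G) iff z commutes with every generator.
For example e is central: e·c = c = c·e; e·d = d = d·e.
Whereas c ∉ Z(G) since c·d = cd ≠ c²d = d·c.
Checking each of the 21 elements this way gives Z(G) = {e}, of order 1.

Answer: {e}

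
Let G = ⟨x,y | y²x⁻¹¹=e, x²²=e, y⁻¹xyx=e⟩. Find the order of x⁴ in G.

Compute successive powers until reaching e:
  (x⁴)¹ = x⁴, (x⁴)² = x⁸, (x⁴)³ = x¹², (x⁴)⁴ = x¹⁶, (x⁴)⁵ = x²⁰, (x⁴)⁶ = x², (x⁴)⁷ = x⁶, (x⁴)⁸ = x¹⁰, (x⁴)⁹ = x¹⁴, (x⁴)¹⁰ = x¹⁸, (x⁴)¹¹ = e.
The smallest positive k with (x⁴)ᵏ = e is 11.

Answer: 11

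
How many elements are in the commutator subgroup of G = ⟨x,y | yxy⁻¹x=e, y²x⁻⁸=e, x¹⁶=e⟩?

G' = [G, G] is generated by all commutators. The generator-pair commutators are: [x, y] = x².
The subgroup they normally generate is {e, x², x⁴, x⁶, x⁸, x¹⁰, x¹², x¹⁴}, of order 8.
Check: |G/G'| = 32/8 = 4 is the order of the abelianisation.

Answer: 8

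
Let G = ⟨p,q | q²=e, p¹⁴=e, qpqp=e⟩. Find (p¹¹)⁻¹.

The order of (p¹¹) is 14 (smallest k with (p¹¹)ᵏ = e), so (p¹¹)⁻¹ = (p¹¹)¹³ = p³.
Check: (p¹¹) · (p³) → (p¹¹) · p³ = e, giving e as required.

Answer: p³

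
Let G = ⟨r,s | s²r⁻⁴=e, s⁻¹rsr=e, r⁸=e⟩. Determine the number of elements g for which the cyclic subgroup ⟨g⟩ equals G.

⟨g⟩ = G would require ord(g) = |G| = 16, but the maximum element order in G is 8 < 16. So G is not cyclic and no single element generates it: the count is 0.

Answer: 0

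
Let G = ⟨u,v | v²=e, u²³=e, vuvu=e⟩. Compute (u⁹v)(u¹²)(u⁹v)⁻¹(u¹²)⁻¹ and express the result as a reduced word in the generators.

[(u⁹v), (u¹²)] = (u⁹v)·(u¹²)·(u⁹v)⁻¹·(u¹²)⁻¹.
  (u⁹v) · (u¹²) = u²⁰v
  (u²⁰v) · (u⁹v) = u¹¹
  (u¹¹) · (u¹¹) = u²²

Answer: u²²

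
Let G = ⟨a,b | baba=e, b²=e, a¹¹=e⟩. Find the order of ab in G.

Compute successive powers until reaching e:
  (ab)¹ = ab, (ab)² = e.
The smallest positive k with (ab)ᵏ = e is 2.

Answer: 2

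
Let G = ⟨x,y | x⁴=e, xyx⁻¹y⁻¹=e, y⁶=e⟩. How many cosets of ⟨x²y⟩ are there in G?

First find ord(x²y) by computing successive powers:
  (x²y)¹ = x²y, (x²y)² = y², (x²y)³ = x²y³, (x²y)⁴ = y⁴, (x²y)⁵ = x²y⁵, (x²y)⁶ = e.
So |⟨x²y⟩| = ord(x²y) = 6. With |G| = 24, by Lagrange [G : ⟨x²y⟩] = 24/6 = 4.

Answer: 4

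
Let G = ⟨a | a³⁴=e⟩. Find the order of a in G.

Compute successive powers until reaching e:
  a¹ = a, a² = a², a³ = a³, a⁴ = a⁴, a⁵ = a⁵, a⁶ = a⁶, a⁷ = a⁷, a⁸ = a⁸, a⁹ = a⁹, a¹⁰ = a¹⁰, a¹¹ = a¹¹, a¹² = a¹², a¹³ = a¹³, a¹⁴ = a¹⁴, a¹⁵ = a¹⁵, a¹⁶ = a¹⁶, a¹⁷ = a¹⁷, a¹⁸ = a¹⁸, a¹⁹ = a¹⁹, a²⁰ = a²⁰, a²¹ = a²¹, a²² = a²², a²³ = a²³, a²⁴ = a²⁴, a²⁵ = a²⁵, a²⁶ = a²⁶, a²⁷ = a²⁷, a²⁸ = a²⁸, a²⁹ = a²⁹, a³⁰ = a³⁰, a³¹ = a³¹, a³² = a³², a³³ = a³³, a³⁴ = e.
The smallest positive k with aᵏ = e is 34.

Answer: 34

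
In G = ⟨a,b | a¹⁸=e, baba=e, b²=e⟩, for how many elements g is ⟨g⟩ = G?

⟨g⟩ = G would require ord(g) = |G| = 36, but the maximum element order in G is 18 < 36. So G is not cyclic and no single element generates it: the count is 0.

Answer: 0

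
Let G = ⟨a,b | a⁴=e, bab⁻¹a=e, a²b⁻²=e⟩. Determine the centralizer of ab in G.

⟨ab⟩ ⊆ C_G(ab) since powers of ab commute with ab; so |C_G(ab)| ≥ |⟨ab⟩| = 4.
By orbit–stabilizer, |C_G(ab)| = |G| / |conj. class of ab| = 8 / 2 = 4.
The 4 elements commuting with ab are {e, a², ab⁻¹, ab}.

Answer: {e, a², ab⁻¹, ab}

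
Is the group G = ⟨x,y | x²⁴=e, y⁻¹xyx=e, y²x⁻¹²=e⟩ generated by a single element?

Every cyclic group is abelian. But x·y = xy while y·x = x¹¹y⁻¹, so x·y ≠ y·x and G is not abelian. Hence G is not cyclic.

Answer: No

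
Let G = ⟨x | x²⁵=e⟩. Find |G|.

G is generated by a single element, so G is cyclic. The relator gives x²⁵ = e and no smaller power is forced to be e, so the 25 powers {e, x, x², x³, x⁴, x⁵, x⁶, x⁷, x⁸, x⁹, x²², x²³, x²¹, x²⁰, x²⁴, x¹², x¹³, x¹¹, x¹⁰, x¹⁴, x¹⁵, x¹⁶, x¹⁷, x¹⁸, x¹⁹} are distinct. Hence |G| = 25.

Answer: 25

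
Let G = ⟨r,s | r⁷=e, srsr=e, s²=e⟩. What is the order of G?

Enumerate words in the generators, reducing via the relations: the distinct elements are
  {e, r, s, rs, r², r³, r⁴, r⁵, r⁶, r²s, r³s, r⁴s, r⁵s, r⁶s}.
No further products give new elements, so |G| = 14.

Answer: 14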